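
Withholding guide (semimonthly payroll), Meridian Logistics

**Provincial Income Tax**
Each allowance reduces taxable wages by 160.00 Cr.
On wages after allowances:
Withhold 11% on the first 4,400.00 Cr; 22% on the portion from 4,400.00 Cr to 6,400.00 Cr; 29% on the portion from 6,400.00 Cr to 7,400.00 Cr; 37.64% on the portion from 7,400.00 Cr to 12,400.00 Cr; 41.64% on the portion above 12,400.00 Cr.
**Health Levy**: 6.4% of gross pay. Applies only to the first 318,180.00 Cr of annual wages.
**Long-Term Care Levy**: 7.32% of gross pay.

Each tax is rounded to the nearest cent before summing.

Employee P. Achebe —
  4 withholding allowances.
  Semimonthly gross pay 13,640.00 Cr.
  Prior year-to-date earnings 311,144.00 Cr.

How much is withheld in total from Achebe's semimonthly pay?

Provincial Income Tax: taxable = 13,640.00 Cr − 4×160.00 Cr = 13,000.00 Cr
  3,096.00 Cr + 41.64% × (13,000.00 Cr − 12,400.00 Cr) = 3,096.00 Cr + 41.64% × 600.00 Cr = 3,345.84 Cr
Health Levy: cap 318,180.00 Cr − YTD 311,144.00 Cr = 7,036.00 Cr subject; 6.4% × 7,036.00 Cr = 450.30 Cr
Long-Term Care Levy: 7.32% × 13,640.00 Cr = 998.45 Cr
Total: 3,345.84 Cr + 450.30 Cr + 998.45 Cr = 4,794.59 Cr

4,794.59 Cr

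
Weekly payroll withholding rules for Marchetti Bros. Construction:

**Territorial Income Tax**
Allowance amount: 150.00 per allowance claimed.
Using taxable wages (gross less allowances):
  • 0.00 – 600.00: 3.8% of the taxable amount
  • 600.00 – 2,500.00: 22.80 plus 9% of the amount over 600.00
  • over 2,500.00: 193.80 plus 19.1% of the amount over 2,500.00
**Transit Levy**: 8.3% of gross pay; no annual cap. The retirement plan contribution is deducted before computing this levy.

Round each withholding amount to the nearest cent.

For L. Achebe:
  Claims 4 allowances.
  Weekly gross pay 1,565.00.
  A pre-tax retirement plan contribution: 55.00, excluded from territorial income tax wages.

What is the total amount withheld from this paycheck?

176.03

Territorial Income Tax: taxable = 1,565.00 − 55.00 − 4×150.00 = 910.00
  22.80 + 9% × (910.00 − 600.00) = 22.80 + 9% × 310.00 = 50.70
Transit Levy: 8.3% × 1,510.00 = 125.33
Total: 50.70 + 125.33 = 176.03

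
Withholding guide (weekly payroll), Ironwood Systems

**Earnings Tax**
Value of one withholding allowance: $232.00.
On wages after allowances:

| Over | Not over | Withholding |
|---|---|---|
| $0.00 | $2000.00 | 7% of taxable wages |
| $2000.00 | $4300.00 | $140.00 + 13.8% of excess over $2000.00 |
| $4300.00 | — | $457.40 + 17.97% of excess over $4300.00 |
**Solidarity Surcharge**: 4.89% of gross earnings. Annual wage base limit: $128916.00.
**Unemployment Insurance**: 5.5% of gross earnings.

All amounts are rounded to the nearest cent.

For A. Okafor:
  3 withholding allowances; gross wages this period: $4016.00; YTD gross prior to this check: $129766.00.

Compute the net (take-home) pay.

$3472.96

Earnings Tax: taxable = $4016.00 − 3×$232.00 = $3320.00
  $140.00 + 13.8% × ($3320.00 − $2000.00) = $140.00 + 13.8% × $1320.00 = $322.16
Solidarity Surcharge: YTD $129766.00 ≥ cap $128916.00 → $0.00
Unemployment Insurance: 5.5% × $4016.00 = $220.88
Total withheld: $322.16 + $0.00 + $220.88 = $543.04
Net pay: $4016.00 − $543.04 = $3472.96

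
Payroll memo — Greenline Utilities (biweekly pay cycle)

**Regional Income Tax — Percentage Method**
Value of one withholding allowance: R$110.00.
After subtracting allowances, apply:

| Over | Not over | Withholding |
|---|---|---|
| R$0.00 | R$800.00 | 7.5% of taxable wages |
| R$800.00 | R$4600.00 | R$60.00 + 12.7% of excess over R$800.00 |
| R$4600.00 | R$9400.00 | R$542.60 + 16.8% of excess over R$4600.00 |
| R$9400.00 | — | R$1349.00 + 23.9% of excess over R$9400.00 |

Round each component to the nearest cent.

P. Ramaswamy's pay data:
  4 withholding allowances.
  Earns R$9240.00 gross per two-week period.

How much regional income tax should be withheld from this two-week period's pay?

R$1248.20

Regional Income Tax: taxable = R$9240.00 − 4×R$110.00 = R$8800.00
  R$542.60 + 16.8% × (R$8800.00 − R$4600.00) = R$542.60 + 16.8% × R$4200.00 = R$1248.20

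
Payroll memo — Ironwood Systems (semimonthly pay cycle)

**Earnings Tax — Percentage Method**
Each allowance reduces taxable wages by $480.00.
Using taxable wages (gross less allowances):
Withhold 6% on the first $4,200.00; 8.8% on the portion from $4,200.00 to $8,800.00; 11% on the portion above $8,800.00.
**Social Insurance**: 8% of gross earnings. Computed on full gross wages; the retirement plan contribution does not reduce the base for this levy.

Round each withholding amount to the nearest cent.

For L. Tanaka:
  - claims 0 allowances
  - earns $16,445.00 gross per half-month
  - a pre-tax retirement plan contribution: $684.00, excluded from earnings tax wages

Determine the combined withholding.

$2,738.11

Earnings Tax: taxable = $16,445.00 − $684.00 = $15,761.00
  $656.80 + 11% × ($15,761.00 − $8,800.00) = $656.80 + 11% × $6,961.00 = $1,422.51
Social Insurance: 8% × $16,445.00 = $1,315.60
Total: $1,422.51 + $1,315.60 = $2,738.11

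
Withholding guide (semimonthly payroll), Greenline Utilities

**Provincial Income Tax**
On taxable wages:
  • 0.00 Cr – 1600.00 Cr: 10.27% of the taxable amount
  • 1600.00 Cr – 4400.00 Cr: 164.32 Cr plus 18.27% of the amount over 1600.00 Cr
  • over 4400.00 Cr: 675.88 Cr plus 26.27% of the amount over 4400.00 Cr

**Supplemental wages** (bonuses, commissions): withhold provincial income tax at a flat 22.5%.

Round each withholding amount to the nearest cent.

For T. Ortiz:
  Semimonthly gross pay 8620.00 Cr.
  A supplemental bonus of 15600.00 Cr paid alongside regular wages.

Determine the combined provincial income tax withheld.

Provincial Income Tax: taxable = 8620.00 Cr
  675.88 Cr + 26.27% × (8620.00 Cr − 4400.00 Cr) = 675.88 Cr + 26.27% × 4220.00 Cr = 1784.47 Cr
Supplemental (22.5% flat on bonus): 22.5% × 15600.00 Cr = 3510.00 Cr
Total provincial income tax: 1784.47 Cr + 3510.00 Cr = 5294.47 Cr

5294.47 Cr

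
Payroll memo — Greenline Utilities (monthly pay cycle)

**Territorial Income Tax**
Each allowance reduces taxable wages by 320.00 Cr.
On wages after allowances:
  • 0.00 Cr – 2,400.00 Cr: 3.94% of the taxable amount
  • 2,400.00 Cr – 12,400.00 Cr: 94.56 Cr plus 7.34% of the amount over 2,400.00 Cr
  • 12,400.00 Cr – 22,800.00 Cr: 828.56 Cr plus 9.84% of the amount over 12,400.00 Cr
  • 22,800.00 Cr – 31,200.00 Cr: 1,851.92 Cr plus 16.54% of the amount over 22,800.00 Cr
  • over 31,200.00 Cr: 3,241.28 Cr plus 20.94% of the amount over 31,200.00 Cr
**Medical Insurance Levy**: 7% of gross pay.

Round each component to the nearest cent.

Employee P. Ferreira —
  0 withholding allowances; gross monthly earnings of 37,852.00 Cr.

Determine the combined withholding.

Territorial Income Tax: taxable = 37,852.00 Cr
  3,241.28 Cr + 20.94% × (37,852.00 Cr − 31,200.00 Cr) = 3,241.28 Cr + 20.94% × 6,652.00 Cr = 4,634.21 Cr
Medical Insurance Levy: 7% × 37,852.00 Cr = 2,649.64 Cr
Total: 4,634.21 Cr + 2,649.64 Cr = 7,283.85 Cr

7,283.85 Cr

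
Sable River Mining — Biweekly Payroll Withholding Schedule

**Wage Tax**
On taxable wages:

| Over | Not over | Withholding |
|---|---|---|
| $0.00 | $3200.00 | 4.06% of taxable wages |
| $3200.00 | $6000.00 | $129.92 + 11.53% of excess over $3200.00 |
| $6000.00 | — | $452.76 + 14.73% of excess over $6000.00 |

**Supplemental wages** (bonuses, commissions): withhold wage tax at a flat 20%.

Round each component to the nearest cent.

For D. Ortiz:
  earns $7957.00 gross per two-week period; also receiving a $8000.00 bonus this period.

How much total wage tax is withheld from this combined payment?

Wage Tax: taxable = $7957.00
  $452.76 + 14.73% × ($7957.00 − $6000.00) = $452.76 + 14.73% × $1957.00 = $741.03
Supplemental (20% flat on bonus): 20% × $8000.00 = $1600.00
Total wage tax: $741.03 + $1600.00 = $2341.03

$2341.03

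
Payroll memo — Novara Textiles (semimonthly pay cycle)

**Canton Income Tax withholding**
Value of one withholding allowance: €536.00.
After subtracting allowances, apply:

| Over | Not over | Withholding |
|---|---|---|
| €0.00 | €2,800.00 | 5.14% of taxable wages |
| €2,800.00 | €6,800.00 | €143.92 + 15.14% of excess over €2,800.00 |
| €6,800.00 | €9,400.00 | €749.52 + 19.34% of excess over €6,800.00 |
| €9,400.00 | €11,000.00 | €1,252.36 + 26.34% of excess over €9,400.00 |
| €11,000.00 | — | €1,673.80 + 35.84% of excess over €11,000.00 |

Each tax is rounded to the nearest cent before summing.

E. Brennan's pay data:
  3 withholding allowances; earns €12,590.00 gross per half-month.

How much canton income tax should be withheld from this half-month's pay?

€1,669.06

Canton Income Tax: taxable = €12,590.00 − 3×€536.00 = €10,982.00
  €1,252.36 + 26.34% × (€10,982.00 − €9,400.00) = €1,252.36 + 26.34% × €1,582.00 = €1,669.06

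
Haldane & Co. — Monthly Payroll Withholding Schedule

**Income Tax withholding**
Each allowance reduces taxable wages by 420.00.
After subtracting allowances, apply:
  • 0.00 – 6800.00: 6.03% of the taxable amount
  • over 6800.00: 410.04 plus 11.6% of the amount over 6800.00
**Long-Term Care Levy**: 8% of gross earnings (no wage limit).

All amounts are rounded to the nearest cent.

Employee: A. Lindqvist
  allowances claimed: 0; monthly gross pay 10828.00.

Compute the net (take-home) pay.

9084.47

Income Tax: taxable = 10828.00
  410.04 + 11.6% × (10828.00 − 6800.00) = 410.04 + 11.6% × 4028.00 = 877.29
Long-Term Care Levy: 8% × 10828.00 = 866.24
Total withheld: 877.29 + 866.24 = 1743.53
Net pay: 10828.00 − 1743.53 = 9084.47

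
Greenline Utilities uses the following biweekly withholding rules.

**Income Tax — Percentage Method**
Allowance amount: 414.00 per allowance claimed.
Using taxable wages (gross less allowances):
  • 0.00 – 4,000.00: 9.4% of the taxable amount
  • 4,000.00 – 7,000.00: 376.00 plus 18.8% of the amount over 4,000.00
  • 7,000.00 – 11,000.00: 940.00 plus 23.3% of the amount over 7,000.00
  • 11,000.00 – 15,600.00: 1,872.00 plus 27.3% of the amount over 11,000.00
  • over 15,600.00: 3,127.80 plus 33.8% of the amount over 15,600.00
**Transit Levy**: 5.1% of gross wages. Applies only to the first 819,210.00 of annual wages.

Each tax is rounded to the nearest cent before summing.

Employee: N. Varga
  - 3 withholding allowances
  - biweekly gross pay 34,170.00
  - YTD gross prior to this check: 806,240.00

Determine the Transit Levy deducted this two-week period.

Transit Levy: cap 819,210.00 − YTD 806,240.00 = 12,970.00 subject; 5.1% × 12,970.00 = 661.47

661.47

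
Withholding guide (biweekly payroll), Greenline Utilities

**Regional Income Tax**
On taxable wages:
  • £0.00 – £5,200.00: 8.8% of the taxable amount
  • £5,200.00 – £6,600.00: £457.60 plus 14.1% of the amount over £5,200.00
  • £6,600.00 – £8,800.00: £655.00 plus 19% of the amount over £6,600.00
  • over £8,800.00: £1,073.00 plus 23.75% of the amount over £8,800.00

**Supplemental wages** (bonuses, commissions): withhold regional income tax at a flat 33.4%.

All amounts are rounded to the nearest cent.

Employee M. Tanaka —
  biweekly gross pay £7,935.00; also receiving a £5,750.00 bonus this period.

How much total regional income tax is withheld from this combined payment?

Regional Income Tax: taxable = £7,935.00
  £655.00 + 19% × (£7,935.00 − £6,600.00) = £655.00 + 19% × £1,335.00 = £908.65
Supplemental (33.4% flat on bonus): 33.4% × £5,750.00 = £1,920.50
Total regional income tax: £908.65 + £1,920.50 = £2,829.15

£2,829.15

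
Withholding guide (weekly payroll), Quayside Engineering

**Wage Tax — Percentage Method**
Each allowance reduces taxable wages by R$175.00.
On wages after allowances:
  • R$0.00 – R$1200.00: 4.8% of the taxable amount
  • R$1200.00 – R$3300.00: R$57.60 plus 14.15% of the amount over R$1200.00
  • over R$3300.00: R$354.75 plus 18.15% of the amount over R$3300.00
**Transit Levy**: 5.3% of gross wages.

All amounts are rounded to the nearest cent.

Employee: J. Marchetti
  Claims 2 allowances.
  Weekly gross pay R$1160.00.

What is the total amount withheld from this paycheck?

R$100.36

Wage Tax: taxable = R$1160.00 − 2×R$175.00 = R$810.00
  4.8% × R$810.00 = R$38.88
Transit Levy: 5.3% × R$1160.00 = R$61.48
Total: R$38.88 + R$61.48 = R$100.36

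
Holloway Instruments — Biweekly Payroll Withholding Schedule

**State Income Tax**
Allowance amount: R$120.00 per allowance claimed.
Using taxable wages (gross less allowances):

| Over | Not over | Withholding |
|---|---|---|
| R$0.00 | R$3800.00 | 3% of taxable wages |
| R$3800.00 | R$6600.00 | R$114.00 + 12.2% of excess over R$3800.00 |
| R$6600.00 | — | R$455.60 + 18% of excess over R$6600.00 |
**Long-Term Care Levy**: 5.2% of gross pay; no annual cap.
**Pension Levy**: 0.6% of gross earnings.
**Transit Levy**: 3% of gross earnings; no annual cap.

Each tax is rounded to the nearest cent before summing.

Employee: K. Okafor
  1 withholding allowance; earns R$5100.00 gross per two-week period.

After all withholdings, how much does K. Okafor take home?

State Income Tax: taxable = R$5100.00 − 1×R$120.00 = R$4980.00
  R$114.00 + 12.2% × (R$4980.00 − R$3800.00) = R$114.00 + 12.2% × R$1180.00 = R$257.96
Long-Term Care Levy: 5.2% × R$5100.00 = R$265.20
Pension Levy: 0.6% × R$5100.00 = R$30.60
Transit Levy: 3% × R$5100.00 = R$153.00
Total withheld: R$257.96 + R$265.20 + R$30.60 + R$153.00 = R$706.76
Net pay: R$5100.00 − R$706.76 = R$4393.24

R$4393.24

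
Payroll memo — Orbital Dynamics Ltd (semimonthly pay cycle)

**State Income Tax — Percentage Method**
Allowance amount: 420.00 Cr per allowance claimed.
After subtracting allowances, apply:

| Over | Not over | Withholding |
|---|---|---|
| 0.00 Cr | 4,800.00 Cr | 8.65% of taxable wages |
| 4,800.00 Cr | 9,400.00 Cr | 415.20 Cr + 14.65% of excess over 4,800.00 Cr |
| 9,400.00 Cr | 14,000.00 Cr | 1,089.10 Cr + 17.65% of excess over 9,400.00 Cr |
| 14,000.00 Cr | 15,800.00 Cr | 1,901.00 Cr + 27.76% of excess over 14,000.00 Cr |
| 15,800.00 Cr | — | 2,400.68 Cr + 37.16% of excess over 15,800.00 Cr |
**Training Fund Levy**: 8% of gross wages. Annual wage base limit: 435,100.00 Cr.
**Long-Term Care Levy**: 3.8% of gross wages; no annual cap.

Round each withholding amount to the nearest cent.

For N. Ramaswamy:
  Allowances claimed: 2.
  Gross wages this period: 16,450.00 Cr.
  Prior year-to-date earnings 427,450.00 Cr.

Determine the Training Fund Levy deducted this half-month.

Training Fund Levy: cap 435,100.00 Cr − YTD 427,450.00 Cr = 7,650.00 Cr subject; 8% × 7,650.00 Cr = 612.00 Cr

612.00 Cr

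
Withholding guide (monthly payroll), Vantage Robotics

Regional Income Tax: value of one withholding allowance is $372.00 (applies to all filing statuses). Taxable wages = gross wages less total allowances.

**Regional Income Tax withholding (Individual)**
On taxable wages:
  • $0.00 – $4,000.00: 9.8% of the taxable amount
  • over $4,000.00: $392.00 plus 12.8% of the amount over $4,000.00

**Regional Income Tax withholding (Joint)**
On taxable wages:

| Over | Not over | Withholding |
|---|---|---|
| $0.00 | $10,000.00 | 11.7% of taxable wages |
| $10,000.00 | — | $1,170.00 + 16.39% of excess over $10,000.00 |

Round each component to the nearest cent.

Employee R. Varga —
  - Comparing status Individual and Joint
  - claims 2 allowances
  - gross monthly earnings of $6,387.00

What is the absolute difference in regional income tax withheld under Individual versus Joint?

$57.93

Regional Income Tax (Individual): taxable = $6,387.00 − 2×$372.00 = $5,643.00
  $392.00 + 12.8% × ($5,643.00 − $4,000.00) = $392.00 + 12.8% × $1,643.00 = $602.30
Regional Income Tax (Joint): taxable = $6,387.00 − 2×$372.00 = $5,643.00
  11.7% × $5,643.00 = $660.23
Difference: |$602.30 − $660.23| = $57.93 (higher under Joint)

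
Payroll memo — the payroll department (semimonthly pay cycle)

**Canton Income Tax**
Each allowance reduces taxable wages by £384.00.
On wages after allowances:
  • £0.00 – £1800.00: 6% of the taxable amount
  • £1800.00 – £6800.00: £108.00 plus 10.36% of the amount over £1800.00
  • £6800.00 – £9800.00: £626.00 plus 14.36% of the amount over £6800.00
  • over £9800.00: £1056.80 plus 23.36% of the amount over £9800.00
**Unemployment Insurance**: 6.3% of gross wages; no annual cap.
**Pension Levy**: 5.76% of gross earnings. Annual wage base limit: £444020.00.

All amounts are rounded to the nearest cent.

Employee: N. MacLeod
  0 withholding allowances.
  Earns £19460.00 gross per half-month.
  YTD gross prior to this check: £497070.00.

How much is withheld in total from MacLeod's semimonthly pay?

Canton Income Tax: taxable = £19460.00
  £1056.80 + 23.36% × (£19460.00 − £9800.00) = £1056.80 + 23.36% × £9660.00 = £3313.38
Unemployment Insurance: 6.3% × £19460.00 = £1225.98
Pension Levy: YTD £497070.00 ≥ cap £444020.00 → £0.00
Total: £3313.38 + £1225.98 + £0.00 = £4539.36

£4539.36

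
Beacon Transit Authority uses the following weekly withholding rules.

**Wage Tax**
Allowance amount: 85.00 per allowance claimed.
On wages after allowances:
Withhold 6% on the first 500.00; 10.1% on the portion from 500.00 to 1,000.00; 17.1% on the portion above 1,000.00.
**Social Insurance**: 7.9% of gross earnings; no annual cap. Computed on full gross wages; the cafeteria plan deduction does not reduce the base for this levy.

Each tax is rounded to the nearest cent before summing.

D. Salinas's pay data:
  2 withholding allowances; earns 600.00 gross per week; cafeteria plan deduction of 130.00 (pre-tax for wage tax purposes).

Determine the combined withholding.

Wage Tax: taxable = 600.00 − 130.00 − 2×85.00 = 300.00
  6% × 300.00 = 18.00
Social Insurance: 7.9% × 600.00 = 47.40
Total: 18.00 + 47.40 = 65.40

65.40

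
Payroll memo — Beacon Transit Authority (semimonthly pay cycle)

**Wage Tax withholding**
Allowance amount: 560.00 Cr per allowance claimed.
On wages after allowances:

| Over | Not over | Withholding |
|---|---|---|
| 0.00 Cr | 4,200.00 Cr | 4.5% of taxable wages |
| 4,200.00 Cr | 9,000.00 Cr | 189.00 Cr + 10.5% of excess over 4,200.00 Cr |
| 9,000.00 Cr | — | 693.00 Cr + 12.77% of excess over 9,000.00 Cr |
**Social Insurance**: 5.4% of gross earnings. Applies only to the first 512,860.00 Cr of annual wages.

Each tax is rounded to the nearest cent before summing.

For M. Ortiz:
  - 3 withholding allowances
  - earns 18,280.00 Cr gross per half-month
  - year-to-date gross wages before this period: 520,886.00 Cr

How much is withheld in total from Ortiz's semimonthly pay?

1,663.52 Cr

Wage Tax: taxable = 18,280.00 Cr − 3×560.00 Cr = 16,600.00 Cr
  693.00 Cr + 12.77% × (16,600.00 Cr − 9,000.00 Cr) = 693.00 Cr + 12.77% × 7,600.00 Cr = 1,663.52 Cr
Social Insurance: YTD 520,886.00 Cr ≥ cap 512,860.00 Cr → 0.00 Cr
Total: 1,663.52 Cr + 0.00 Cr = 1,663.52 Cr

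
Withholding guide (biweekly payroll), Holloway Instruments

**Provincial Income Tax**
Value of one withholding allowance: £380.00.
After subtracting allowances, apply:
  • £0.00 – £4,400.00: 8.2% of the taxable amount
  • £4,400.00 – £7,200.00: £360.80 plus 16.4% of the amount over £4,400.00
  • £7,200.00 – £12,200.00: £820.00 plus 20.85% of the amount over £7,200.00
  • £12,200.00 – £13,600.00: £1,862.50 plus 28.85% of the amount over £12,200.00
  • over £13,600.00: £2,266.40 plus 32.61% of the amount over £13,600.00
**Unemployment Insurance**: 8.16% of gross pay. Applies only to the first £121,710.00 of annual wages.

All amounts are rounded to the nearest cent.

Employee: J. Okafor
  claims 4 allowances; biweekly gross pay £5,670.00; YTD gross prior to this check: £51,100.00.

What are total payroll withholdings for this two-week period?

£802.97

Provincial Income Tax: taxable = £5,670.00 − 4×£380.00 = £4,150.00
  8.2% × £4,150.00 = £340.30
Unemployment Insurance: 8.16% × £5,670.00 = £462.67
Total: £340.30 + £462.67 = £802.97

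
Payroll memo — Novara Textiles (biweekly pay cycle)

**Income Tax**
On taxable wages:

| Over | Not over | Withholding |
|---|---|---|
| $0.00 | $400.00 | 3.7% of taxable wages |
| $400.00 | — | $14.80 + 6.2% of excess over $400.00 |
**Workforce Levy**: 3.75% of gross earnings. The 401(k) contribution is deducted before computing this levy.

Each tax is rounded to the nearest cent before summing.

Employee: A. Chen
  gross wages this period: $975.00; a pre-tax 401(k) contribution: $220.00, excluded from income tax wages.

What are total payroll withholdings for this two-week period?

$65.12

Income Tax: taxable = $975.00 − $220.00 = $755.00
  $14.80 + 6.2% × ($755.00 − $400.00) = $14.80 + 6.2% × $355.00 = $36.81
Workforce Levy: 3.75% × $755.00 = $28.31
Total: $36.81 + $28.31 = $65.12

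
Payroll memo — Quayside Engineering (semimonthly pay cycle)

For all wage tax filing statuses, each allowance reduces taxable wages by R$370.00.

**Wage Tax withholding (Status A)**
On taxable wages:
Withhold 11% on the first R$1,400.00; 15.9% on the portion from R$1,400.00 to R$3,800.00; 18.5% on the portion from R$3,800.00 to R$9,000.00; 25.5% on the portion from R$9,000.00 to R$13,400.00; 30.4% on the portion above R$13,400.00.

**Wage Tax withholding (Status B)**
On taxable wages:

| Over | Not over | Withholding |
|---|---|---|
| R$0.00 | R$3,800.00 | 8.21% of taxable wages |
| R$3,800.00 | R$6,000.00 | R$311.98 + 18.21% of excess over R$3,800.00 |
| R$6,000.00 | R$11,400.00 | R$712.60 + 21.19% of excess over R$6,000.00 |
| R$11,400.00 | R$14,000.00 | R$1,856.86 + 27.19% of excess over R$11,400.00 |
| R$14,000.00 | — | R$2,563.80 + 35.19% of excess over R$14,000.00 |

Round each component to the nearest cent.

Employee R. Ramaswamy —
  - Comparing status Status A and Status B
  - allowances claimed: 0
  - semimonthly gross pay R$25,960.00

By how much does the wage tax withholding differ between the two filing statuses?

Wage Tax (Status A): taxable = R$25,960.00
  R$2,619.60 + 30.4% × (R$25,960.00 − R$13,400.00) = R$2,619.60 + 30.4% × R$12,560.00 = R$6,437.84
Wage Tax (Status B): taxable = R$25,960.00
  R$2,563.80 + 35.19% × (R$25,960.00 − R$14,000.00) = R$2,563.80 + 35.19% × R$11,960.00 = R$6,772.52
Difference: |R$6,437.84 − R$6,772.52| = R$334.68 (higher under Status B)

R$334.68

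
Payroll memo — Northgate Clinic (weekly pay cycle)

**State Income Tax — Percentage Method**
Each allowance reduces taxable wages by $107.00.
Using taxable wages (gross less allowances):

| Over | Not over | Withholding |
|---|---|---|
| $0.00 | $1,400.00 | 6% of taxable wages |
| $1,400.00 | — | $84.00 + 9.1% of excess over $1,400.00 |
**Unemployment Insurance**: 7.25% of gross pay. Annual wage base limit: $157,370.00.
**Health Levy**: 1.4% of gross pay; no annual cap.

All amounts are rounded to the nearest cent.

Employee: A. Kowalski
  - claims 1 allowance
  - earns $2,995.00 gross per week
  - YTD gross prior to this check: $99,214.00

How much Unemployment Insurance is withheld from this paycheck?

$217.14

Unemployment Insurance: 7.25% × $2,995.00 = $217.14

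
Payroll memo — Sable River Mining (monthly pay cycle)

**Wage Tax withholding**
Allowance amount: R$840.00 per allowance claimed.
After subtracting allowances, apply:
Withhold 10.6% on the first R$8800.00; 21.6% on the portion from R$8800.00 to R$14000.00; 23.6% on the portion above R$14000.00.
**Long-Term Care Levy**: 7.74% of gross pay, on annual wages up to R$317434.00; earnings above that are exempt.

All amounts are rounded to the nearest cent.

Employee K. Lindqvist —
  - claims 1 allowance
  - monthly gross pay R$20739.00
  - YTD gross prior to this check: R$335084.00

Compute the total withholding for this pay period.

Wage Tax: taxable = R$20739.00 − 1×R$840.00 = R$19899.00
  R$2056.00 + 23.6% × (R$19899.00 − R$14000.00) = R$2056.00 + 23.6% × R$5899.00 = R$3448.16
Long-Term Care Levy: YTD R$335084.00 ≥ cap R$317434.00 → R$0.00
Total: R$3448.16 + R$0.00 = R$3448.16

R$3448.16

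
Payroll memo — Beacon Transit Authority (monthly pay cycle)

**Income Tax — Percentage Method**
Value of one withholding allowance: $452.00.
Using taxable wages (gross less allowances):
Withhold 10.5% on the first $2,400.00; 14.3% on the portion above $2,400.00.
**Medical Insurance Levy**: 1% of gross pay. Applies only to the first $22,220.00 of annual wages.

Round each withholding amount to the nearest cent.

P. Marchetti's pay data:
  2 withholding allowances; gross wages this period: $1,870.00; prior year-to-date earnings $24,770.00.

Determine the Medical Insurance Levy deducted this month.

Medical Insurance Levy: YTD $24,770.00 ≥ cap $22,220.00 → $0.00

$0.00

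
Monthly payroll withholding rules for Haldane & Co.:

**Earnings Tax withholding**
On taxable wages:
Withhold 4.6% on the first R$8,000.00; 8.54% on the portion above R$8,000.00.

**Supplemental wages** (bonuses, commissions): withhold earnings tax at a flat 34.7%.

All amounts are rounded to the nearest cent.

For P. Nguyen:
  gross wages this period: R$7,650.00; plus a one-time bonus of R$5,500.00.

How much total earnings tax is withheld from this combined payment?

R$2,260.40

Earnings Tax: taxable = R$7,650.00
  4.6% × R$7,650.00 = R$351.90
Supplemental (34.7% flat on bonus): 34.7% × R$5,500.00 = R$1,908.50
Total earnings tax: R$351.90 + R$1,908.50 = R$2,260.40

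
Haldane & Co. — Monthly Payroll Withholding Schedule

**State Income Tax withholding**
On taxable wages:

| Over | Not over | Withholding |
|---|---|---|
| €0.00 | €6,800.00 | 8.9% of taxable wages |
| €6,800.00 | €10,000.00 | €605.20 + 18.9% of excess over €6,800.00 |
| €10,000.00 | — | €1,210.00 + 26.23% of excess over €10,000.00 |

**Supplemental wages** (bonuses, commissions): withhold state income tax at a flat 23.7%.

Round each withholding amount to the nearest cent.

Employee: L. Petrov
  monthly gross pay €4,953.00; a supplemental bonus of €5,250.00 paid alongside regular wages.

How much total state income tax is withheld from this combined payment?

€1,685.07

State Income Tax: taxable = €4,953.00
  8.9% × €4,953.00 = €440.82
Supplemental (23.7% flat on bonus): 23.7% × €5,250.00 = €1,244.25
Total state income tax: €440.82 + €1,244.25 = €1,685.07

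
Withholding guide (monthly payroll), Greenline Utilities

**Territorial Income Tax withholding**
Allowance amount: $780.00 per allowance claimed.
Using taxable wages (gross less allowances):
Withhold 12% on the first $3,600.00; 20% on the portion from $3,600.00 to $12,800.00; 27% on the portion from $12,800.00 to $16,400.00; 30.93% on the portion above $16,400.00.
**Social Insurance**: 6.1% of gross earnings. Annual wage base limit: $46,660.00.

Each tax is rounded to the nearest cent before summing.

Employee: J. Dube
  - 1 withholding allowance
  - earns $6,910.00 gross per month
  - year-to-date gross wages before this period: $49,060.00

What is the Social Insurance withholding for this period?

$0.00

Social Insurance: YTD $49,060.00 ≥ cap $46,660.00 → $0.00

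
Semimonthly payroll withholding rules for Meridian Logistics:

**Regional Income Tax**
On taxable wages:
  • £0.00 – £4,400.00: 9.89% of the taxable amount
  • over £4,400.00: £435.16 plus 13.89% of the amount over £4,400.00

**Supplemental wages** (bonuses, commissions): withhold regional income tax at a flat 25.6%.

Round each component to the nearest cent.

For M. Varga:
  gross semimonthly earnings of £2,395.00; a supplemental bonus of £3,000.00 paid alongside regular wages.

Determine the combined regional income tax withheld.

Regional Income Tax: taxable = £2,395.00
  9.89% × £2,395.00 = £236.87
Supplemental (25.6% flat on bonus): 25.6% × £3,000.00 = £768.00
Total regional income tax: £236.87 + £768.00 = £1,004.87

£1,004.87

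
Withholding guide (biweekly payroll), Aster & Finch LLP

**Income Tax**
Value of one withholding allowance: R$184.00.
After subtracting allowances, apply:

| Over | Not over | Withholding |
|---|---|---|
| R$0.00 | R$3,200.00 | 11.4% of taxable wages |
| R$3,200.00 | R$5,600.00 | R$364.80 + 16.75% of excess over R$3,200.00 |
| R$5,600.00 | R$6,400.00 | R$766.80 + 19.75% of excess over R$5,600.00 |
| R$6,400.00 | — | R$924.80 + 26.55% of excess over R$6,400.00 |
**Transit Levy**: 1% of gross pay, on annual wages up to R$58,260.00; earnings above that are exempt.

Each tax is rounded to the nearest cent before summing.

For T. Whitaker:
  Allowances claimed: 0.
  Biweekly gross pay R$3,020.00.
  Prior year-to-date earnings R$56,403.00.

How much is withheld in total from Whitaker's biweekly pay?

R$362.85

Income Tax: taxable = R$3,020.00
  11.4% × R$3,020.00 = R$344.28
Transit Levy: cap R$58,260.00 − YTD R$56,403.00 = R$1,857.00 subject; 1% × R$1,857.00 = R$18.57
Total: R$344.28 + R$18.57 = R$362.85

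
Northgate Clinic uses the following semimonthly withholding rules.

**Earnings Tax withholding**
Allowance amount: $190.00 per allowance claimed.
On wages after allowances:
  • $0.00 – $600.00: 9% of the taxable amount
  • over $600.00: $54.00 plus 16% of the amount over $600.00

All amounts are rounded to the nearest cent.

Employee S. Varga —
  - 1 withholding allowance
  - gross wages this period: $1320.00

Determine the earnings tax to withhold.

Earnings Tax: taxable = $1320.00 − 1×$190.00 = $1130.00
  $54.00 + 16% × ($1130.00 − $600.00) = $54.00 + 16% × $530.00 = $138.80

$138.80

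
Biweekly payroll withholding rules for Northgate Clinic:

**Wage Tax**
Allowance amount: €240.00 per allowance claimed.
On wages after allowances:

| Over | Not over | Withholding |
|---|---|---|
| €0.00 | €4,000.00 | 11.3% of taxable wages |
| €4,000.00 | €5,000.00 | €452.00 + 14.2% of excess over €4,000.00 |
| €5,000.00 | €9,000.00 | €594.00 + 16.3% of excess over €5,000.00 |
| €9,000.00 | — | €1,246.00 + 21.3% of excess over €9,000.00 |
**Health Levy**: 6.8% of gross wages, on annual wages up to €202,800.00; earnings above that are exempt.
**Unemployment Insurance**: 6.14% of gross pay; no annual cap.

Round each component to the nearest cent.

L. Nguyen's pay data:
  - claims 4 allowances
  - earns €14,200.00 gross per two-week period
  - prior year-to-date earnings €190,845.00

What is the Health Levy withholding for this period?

€812.94

Health Levy: cap €202,800.00 − YTD €190,845.00 = €11,955.00 subject; 6.8% × €11,955.00 = €812.94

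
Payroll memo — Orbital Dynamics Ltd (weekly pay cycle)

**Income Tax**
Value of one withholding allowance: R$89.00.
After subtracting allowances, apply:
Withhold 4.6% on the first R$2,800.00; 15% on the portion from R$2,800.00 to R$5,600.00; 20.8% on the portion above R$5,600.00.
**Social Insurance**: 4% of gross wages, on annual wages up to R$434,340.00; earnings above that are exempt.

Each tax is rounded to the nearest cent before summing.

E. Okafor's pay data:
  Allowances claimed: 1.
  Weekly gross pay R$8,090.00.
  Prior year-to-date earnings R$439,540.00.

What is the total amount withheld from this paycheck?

R$1,048.21

Income Tax: taxable = R$8,090.00 − 1×R$89.00 = R$8,001.00
  R$548.80 + 20.8% × (R$8,001.00 − R$5,600.00) = R$548.80 + 20.8% × R$2,401.00 = R$1,048.21
Social Insurance: YTD R$439,540.00 ≥ cap R$434,340.00 → R$0.00
Total: R$1,048.21 + R$0.00 = R$1,048.21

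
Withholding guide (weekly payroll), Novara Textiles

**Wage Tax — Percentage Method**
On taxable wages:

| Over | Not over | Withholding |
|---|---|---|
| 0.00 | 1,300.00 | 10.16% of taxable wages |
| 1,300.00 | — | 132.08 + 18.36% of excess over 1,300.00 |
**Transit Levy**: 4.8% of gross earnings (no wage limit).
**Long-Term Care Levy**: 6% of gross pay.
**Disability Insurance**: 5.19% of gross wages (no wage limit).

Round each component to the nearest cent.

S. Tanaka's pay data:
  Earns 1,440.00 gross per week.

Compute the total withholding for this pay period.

Wage Tax: taxable = 1,440.00
  132.08 + 18.36% × (1,440.00 − 1,300.00) = 132.08 + 18.36% × 140.00 = 157.78
Transit Levy: 4.8% × 1,440.00 = 69.12
Long-Term Care Levy: 6% × 1,440.00 = 86.40
Disability Insurance: 5.19% × 1,440.00 = 74.74
Total: 157.78 + 69.12 + 86.40 + 74.74 = 388.04

388.04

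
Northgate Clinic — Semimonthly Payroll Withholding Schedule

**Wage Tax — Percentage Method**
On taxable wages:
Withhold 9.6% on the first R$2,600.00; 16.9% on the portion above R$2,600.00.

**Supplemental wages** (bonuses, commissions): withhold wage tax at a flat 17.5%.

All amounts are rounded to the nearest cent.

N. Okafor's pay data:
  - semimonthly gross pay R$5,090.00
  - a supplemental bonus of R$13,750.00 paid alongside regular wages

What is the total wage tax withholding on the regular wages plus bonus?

Wage Tax: taxable = R$5,090.00
  R$249.60 + 16.9% × (R$5,090.00 − R$2,600.00) = R$249.60 + 16.9% × R$2,490.00 = R$670.41
Supplemental (17.5% flat on bonus): 17.5% × R$13,750.00 = R$2,406.25
Total wage tax: R$670.41 + R$2,406.25 = R$3,076.66

R$3,076.66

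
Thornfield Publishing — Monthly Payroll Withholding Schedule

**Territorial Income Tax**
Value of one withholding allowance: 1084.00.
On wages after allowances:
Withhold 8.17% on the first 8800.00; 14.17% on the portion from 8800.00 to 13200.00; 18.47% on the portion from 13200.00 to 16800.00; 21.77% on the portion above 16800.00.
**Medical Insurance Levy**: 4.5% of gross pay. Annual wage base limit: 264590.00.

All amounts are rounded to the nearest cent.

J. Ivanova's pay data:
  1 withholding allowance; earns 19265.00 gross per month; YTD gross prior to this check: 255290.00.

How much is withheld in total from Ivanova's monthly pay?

2726.50

Territorial Income Tax: taxable = 19265.00 − 1×1084.00 = 18181.00
  2007.36 + 21.77% × (18181.00 − 16800.00) = 2007.36 + 21.77% × 1381.00 = 2308.00
Medical Insurance Levy: cap 264590.00 − YTD 255290.00 = 9300.00 subject; 4.5% × 9300.00 = 418.50
Total: 2308.00 + 418.50 = 2726.50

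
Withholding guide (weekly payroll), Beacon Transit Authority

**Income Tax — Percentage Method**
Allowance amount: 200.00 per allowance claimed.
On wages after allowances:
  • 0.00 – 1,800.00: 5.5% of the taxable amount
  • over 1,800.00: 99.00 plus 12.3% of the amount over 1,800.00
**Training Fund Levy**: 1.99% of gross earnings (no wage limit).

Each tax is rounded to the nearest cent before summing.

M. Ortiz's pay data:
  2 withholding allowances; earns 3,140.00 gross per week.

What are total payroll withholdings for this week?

Income Tax: taxable = 3,140.00 − 2×200.00 = 2,740.00
  99.00 + 12.3% × (2,740.00 − 1,800.00) = 99.00 + 12.3% × 940.00 = 214.62
Training Fund Levy: 1.99% × 3,140.00 = 62.49
Total: 214.62 + 62.49 = 277.11

277.11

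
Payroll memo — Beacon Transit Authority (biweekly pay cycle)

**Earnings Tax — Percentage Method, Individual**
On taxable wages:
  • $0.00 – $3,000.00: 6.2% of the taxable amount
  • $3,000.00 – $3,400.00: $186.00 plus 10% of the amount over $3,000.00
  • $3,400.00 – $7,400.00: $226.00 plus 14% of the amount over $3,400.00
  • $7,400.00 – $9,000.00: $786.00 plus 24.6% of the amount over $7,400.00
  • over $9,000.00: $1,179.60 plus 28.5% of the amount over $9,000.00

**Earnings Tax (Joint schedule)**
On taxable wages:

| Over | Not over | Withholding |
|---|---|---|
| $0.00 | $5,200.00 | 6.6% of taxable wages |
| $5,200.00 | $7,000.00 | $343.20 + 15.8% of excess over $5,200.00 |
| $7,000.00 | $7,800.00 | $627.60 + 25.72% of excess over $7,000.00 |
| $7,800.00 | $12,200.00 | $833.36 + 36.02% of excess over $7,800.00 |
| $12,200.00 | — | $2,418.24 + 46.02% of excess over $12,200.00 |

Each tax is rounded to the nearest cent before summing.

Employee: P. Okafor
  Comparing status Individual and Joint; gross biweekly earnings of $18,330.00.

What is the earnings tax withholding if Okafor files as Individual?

Earnings Tax (Individual): taxable = $18,330.00
  $1,179.60 + 28.5% × ($18,330.00 − $9,000.00) = $1,179.60 + 28.5% × $9,330.00 = $3,838.65

$3,838.65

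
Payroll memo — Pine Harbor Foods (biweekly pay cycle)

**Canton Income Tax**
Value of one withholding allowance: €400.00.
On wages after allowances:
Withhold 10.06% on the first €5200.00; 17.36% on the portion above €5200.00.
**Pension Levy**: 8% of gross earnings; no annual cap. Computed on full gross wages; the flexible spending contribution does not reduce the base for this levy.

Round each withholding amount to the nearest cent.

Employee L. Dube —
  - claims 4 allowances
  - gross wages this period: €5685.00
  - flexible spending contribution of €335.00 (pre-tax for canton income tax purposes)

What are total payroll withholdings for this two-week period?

€832.05

Canton Income Tax: taxable = €5685.00 − €335.00 − 4×€400.00 = €3750.00
  10.06% × €3750.00 = €377.25
Pension Levy: 8% × €5685.00 = €454.80
Total: €377.25 + €454.80 = €832.05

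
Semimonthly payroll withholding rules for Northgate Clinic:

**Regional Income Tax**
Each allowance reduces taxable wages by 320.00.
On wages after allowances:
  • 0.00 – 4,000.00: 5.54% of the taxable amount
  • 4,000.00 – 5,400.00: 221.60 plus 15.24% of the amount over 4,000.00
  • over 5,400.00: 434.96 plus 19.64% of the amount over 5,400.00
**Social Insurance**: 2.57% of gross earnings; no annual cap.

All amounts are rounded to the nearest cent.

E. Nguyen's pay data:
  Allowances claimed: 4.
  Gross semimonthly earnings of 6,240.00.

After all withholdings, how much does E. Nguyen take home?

5,711.73

Regional Income Tax: taxable = 6,240.00 − 4×320.00 = 4,960.00
  221.60 + 15.24% × (4,960.00 − 4,000.00) = 221.60 + 15.24% × 960.00 = 367.90
Social Insurance: 2.57% × 6,240.00 = 160.37
Total withheld: 367.90 + 160.37 = 528.27
Net pay: 6,240.00 − 528.27 = 5,711.73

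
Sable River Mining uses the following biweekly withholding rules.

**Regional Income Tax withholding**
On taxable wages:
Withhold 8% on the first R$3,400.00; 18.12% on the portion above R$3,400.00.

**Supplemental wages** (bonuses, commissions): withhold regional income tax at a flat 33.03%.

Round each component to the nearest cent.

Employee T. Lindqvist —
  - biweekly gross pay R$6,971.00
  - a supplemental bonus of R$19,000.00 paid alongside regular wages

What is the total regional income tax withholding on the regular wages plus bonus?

R$7,194.77

Regional Income Tax: taxable = R$6,971.00
  R$272.00 + 18.12% × (R$6,971.00 − R$3,400.00) = R$272.00 + 18.12% × R$3,571.00 = R$919.07
Supplemental (33.03% flat on bonus): 33.03% × R$19,000.00 = R$6,275.70
Total regional income tax: R$919.07 + R$6,275.70 = R$7,194.77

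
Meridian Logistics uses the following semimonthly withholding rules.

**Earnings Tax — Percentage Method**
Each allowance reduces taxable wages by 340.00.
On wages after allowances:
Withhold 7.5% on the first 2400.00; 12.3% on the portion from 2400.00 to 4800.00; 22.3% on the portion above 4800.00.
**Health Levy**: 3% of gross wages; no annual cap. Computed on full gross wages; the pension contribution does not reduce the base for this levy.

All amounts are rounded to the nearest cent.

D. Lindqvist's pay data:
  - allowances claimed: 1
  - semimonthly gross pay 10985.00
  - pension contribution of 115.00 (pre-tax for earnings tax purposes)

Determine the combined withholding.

2082.54

Earnings Tax: taxable = 10985.00 − 115.00 − 1×340.00 = 10530.00
  475.20 + 22.3% × (10530.00 − 4800.00) = 475.20 + 22.3% × 5730.00 = 1752.99
Health Levy: 3% × 10985.00 = 329.55
Total: 1752.99 + 329.55 = 2082.54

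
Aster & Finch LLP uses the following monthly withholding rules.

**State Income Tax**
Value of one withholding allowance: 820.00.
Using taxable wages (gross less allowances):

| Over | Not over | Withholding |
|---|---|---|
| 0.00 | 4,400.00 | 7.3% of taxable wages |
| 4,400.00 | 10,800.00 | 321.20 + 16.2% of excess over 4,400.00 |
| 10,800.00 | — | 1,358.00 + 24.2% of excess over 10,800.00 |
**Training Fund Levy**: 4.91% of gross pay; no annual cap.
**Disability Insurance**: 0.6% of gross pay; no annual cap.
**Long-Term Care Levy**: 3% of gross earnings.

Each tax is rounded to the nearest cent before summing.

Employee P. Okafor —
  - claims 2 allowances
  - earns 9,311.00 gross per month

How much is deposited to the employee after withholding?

State Income Tax: taxable = 9,311.00 − 2×820.00 = 7,671.00
  321.20 + 16.2% × (7,671.00 − 4,400.00) = 321.20 + 16.2% × 3,271.00 = 851.10
Training Fund Levy: 4.91% × 9,311.00 = 457.17
Disability Insurance: 0.6% × 9,311.00 = 55.87
Long-Term Care Levy: 3% × 9,311.00 = 279.33
Total withheld: 851.10 + 457.17 + 55.87 + 279.33 = 1,643.47
Net pay: 9,311.00 − 1,643.47 = 7,667.53

7,667.53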